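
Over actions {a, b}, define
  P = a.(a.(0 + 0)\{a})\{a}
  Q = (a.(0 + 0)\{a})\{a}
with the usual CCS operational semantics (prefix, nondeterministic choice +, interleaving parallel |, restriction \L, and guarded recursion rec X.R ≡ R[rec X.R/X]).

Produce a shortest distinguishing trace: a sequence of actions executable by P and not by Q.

Reachable graph of P (2 states):
  p0 = a.(a.(0 + 0)\{a})\{a} has moves -a-> p1
  p1 = (a.(0 + 0)\{a})\{a} has moves deadlocked
Reachable graph of Q (1 states):
  q0 = (a.(0 + 0)\{a})\{a} has moves deadlocked
Trace ⟨a⟩ through P, begin at {p0}:
  step 1 (a): {p1}
  ✓ P
Trace ⟨a⟩ through Q, begin at {q0}:
  step 1 (a): ∅  — Q cannot continue

a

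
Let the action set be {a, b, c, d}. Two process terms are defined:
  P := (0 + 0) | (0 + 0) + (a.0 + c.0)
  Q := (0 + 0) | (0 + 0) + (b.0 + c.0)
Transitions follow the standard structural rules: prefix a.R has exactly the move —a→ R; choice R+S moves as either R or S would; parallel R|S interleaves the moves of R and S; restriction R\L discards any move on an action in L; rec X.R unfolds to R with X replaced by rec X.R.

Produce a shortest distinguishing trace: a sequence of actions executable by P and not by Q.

P's transition system — 2 states:
  u0 = (0 + 0) | (0 + 0) + (a.0 + c.0) | -a-> u1, -c-> u1
  u1 = 0 | ·
Q's transition system — 2 states:
  v0 = (0 + 0) | (0 + 0) + (b.0 + c.0) | -b-> v1, -c-> v1
  v1 = 0 | ·
Executing a from P (initial set {u0}):
  [1] a ⇒ {u1}
  ✓ P
Executing a from Q (initial set {v0}):
  [1] a ⇒ no successor for Q

a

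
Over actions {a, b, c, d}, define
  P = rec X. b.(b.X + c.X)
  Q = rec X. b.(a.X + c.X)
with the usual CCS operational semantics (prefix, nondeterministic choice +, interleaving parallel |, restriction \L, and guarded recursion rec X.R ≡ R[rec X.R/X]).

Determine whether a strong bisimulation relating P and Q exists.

P's transition system — 2 states:
  p0 = rec X. b.(b.X + c.X) has moves -b-> p1
  p1 = b.(rec X. b.(b.X + c.X)) + c.(rec X. b.(b.X + c.X)) has moves -b-> p0, -c-> p0
Q's transition system — 2 states:
  q0 = rec X. b.(a.X + c.X) has moves -b-> q1
  q1 = a.(rec X. b.(a.X + c.X)) + c.(rec X. b.(a.X + c.X)) has moves -a-> q0, -c-> q0
Partition-refinement fixed point:
  B0 = {p0}
  B1 = {p1}
  B2 = {q0}
  B3 = {q1}
p0 ∈ B0, q0 ∈ B2 → different blocks

NO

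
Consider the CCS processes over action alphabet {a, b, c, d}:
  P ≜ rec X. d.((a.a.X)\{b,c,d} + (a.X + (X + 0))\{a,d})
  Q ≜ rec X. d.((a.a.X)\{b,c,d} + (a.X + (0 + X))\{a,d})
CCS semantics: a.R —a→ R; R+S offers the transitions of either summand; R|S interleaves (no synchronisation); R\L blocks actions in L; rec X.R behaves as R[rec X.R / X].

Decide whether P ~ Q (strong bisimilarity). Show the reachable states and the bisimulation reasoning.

P's transition system — 4 states:
  p0 = rec X. d.((a.a.X)\{b,c,d} + (a.X + (X + 0))\{a,d}) | --d--▸ p1
  p1 = (a.a.(rec X. d.((a.a.X)\{b,c,d} + (a.X + (X + 0))\{a,d})))\{b,c,d} + (a.(rec X. d.((a.a.X)\{b,c,d} + (a.X + (X + 0))\{a,d})) + ((rec X. d.((a.a.X)\{b,c,d} + (a.X + (X + 0))\{a,d})) + 0))\{a,d} | --a--▸ p2
  p2 = (a.(rec X. d.((a.a.X)\{b,c,d} + (a.X + (X + 0))\{a,d})))\{b,c,d} | --a--▸ p3
  p3 = (rec X. d.((a.a.X)\{b,c,d} + (a.X + (X + 0))\{a,d}))\{b,c,d} | stopped
Q's transition system — 4 states:
  q0 = rec X. d.((a.a.X)\{b,c,d} + (a.X + (0 + X))\{a,d}) | --d--▸ q1
  q1 = (a.a.(rec X. d.((a.a.X)\{b,c,d} + (a.X + (0 + X))\{a,d})))\{b,c,d} + (a.(rec X. d.((a.a.X)\{b,c,d} + (a.X + (0 + X))\{a,d})) + (0 + (rec X. d.((a.a.X)\{b,c,d} + (a.X + (0 + X))\{a,d}))))\{a,d} | --a--▸ q2
  q2 = (a.(rec X. d.((a.a.X)\{b,c,d} + (a.X + (0 + X))\{a,d})))\{b,c,d} | --a--▸ q3
  q3 = (rec X. d.((a.a.X)\{b,c,d} + (a.X + (0 + X))\{a,d}))\{b,c,d} | stopped
Bisimilarity quotient blocks:
  B0 = {p0, q0}
  B1 = {p1, q1}
  B2 = {p2, q2}
  B3 = {p3, q3}
p0 ∈ B0, q0 ∈ B0 → same block

bisimilar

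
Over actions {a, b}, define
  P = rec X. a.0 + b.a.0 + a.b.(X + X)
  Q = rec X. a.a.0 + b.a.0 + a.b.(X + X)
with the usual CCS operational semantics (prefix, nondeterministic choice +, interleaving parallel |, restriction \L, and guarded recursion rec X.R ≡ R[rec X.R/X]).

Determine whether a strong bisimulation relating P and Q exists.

P ≁ Q

LTS(P): 5 reachable states
  p0 = rec X. a.0 + b.a.0 + a.b.(X + X) :: --a--▸ p1, --a--▸ p2, --b--▸ p3
  p1 = 0 :: (no moves)
  p2 = b.((rec X. a.0 + b.a.0 + a.b.(X + X)) + (rec X. a.0 + b.a.0 + a.b.(X + X))) :: --b--▸ p4
  p3 = a.0 :: --a--▸ p1
  p4 = (rec X. a.0 + b.a.0 + a.b.(X + X)) + (rec X. a.0 + b.a.0 + a.b.(X + X)) :: --a--▸ p1, --a--▸ p2, --b--▸ p3
LTS(Q): 5 reachable states
  q0 = rec X. a.a.0 + b.a.0 + a.b.(X + X) :: --a--▸ q1, --a--▸ q2, --b--▸ q1
  q1 = a.0 :: --a--▸ q3
  q2 = b.((rec X. a.a.0 + b.a.0 + a.b.(X + X)) + (rec X. a.a.0 + b.a.0 + a.b.(X + X))) :: --b--▸ q4
  q3 = 0 :: (no moves)
  q4 = (rec X. a.a.0 + b.a.0 + a.b.(X + X)) + (rec X. a.a.0 + b.a.0 + a.b.(X + X)) :: --a--▸ q1, --a--▸ q2, --b--▸ q1
Partition-refinement fixed point:
  B0 = {p0, p4}
  B1 = {p1, q3}
  B2 = {p3, q1}
  B3 = {p2}
  B4 = {q0, q4}
  B5 = {q2}
p0 ∈ B0, q0 ∈ B4 → different blocks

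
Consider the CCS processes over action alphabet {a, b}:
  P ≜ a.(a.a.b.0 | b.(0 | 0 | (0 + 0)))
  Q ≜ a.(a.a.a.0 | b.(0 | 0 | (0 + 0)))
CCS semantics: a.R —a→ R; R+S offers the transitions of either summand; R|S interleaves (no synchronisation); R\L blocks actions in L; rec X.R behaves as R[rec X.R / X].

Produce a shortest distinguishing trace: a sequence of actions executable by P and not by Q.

aaabb

Reachable graph of P (9 states):
  p0 = a.(a.a.b.0 | b.(0 | 0 | (0 + 0))) has moves —a→ p1
  p1 = a.a.b.0 | b.(0 | 0 | (0 + 0)) has moves —a→ p2, —b→ p3
  p2 = a.b.0 | b.(0 | 0 | (0 + 0)) has moves —a→ p4, —b→ p5
  p3 = a.a.b.0 | (0 | 0 | (0 + 0)) has moves —a→ p5
  p4 = b.0 | b.(0 | 0 | (0 + 0)) has moves —b→ p6, —b→ p7
  p5 = a.b.0 | (0 | 0 | (0 + 0)) has moves —a→ p7
  p6 = 0 | b.(0 | 0 | (0 + 0)) has moves —b→ p8
  p7 = b.0 | (0 | 0 | (0 + 0)) has moves —b→ p8
  p8 = 0 | (0 | 0 | (0 + 0)) has moves ∅
Reachable graph of Q (9 states):
  q0 = a.(a.a.a.0 | b.(0 | 0 | (0 + 0))) has moves —a→ q1
  q1 = a.a.a.0 | b.(0 | 0 | (0 + 0)) has moves —a→ q2, —b→ q3
  q2 = a.a.0 | b.(0 | 0 | (0 + 0)) has moves —a→ q4, —b→ q5
  q3 = a.a.a.0 | (0 | 0 | (0 + 0)) has moves —a→ q5
  q4 = a.0 | b.(0 | 0 | (0 + 0)) has moves —a→ q6, —b→ q7
  q5 = a.a.0 | (0 | 0 | (0 + 0)) has moves —a→ q7
  q6 = 0 | b.(0 | 0 | (0 + 0)) has moves —b→ q8
  q7 = a.0 | (0 | 0 | (0 + 0)) has moves —a→ q8
  q8 = 0 | (0 | 0 | (0 + 0)) has moves ∅
Run σ = ⟨aaabb⟩ on P: start {p0}
  after a @ step 1: {p1}
  after a @ step 2: {p2}
  after a @ step 3: {p4}
  after b @ step 4: {p6, p7}
  after b @ step 5: {p8}
  P completes σ.
Run σ = ⟨aaabb⟩ on Q: start {q0}
  after a @ step 1: {q1}
  after a @ step 2: {q2}
  after a @ step 3: {q4}
  after b @ step 4: {q7}
  after b @ step 5: no successor for Q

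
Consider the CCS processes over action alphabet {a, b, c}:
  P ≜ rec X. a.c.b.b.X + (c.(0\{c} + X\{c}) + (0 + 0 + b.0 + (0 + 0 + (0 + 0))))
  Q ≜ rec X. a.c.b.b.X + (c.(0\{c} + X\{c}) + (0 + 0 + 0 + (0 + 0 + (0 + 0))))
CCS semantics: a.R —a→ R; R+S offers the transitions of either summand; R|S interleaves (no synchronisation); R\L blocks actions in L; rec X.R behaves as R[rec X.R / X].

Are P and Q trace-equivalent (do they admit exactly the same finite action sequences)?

LTS(P): 8 reachable states
  p0 = rec X. a.c.b.b.X + (c.(0\{c} + X\{c}) + (0 + 0 + b.0 + (0 + 0 + (0 + 0)))) :: -a-> p1, -b-> p2, -c-> p3
  p1 = c.b.b.(rec X. a.c.b.b.X + (c.(0\{c} + X\{c}) + (0 + 0 + b.0 + (0 + 0 + (0 + 0))))) :: -c-> p4
  p2 = 0 :: ∅
  p3 = 0\{c} + (rec X. a.c.b.b.X + (c.(0\{c} + X\{c}) + (0 + 0 + b.0 + (0 + 0 + (0 + 0)))))\{c} :: -a-> p5, -b-> p6
  p4 = b.b.(rec X. a.c.b.b.X + (c.(0\{c} + X\{c}) + (0 + 0 + b.0 + (0 + 0 + (0 + 0))))) :: -b-> p7
  p5 = (c.b.b.(rec X. a.c.b.b.X + (c.(0\{c} + X\{c}) + (0 + 0 + b.0 + (0 + 0 + (0 + 0))))))\{c} :: ∅
  p6 = 0\{c} :: ∅
  p7 = b.(rec X. a.c.b.b.X + (c.(0\{c} + X\{c}) + (0 + 0 + b.0 + (0 + 0 + (0 + 0))))) :: -b-> p0
LTS(Q): 6 reachable states
  q0 = rec X. a.c.b.b.X + (c.(0\{c} + X\{c}) + (0 + 0 + 0 + (0 + 0 + (0 + 0)))) :: -a-> q1, -c-> q2
  q1 = c.b.b.(rec X. a.c.b.b.X + (c.(0\{c} + X\{c}) + (0 + 0 + 0 + (0 + 0 + (0 + 0))))) :: -c-> q3
  q2 = 0\{c} + (rec X. a.c.b.b.X + (c.(0\{c} + X\{c}) + (0 + 0 + 0 + (0 + 0 + (0 + 0)))))\{c} :: -a-> q4
  q3 = b.b.(rec X. a.c.b.b.X + (c.(0\{c} + X\{c}) + (0 + 0 + 0 + (0 + 0 + (0 + 0))))) :: -b-> q5
  q4 = (c.b.b.(rec X. a.c.b.b.X + (c.(0\{c} + X\{c}) + (0 + 0 + 0 + (0 + 0 + (0 + 0))))))\{c} :: ∅
  q5 = b.(rec X. a.c.b.b.X + (c.(0\{c} + X\{c}) + (0 + 0 + 0 + (0 + 0 + (0 + 0))))) :: -b-> q0
Trace ⟨b⟩ through P, begin at {p0}:
  [1] b ⇒ {p2}
  ✓ P
Trace ⟨b⟩ through Q, begin at {q0}:
  [1] b ⇒ no successor for Q

traces(P) ≠ traces(Q) — witness ⟨b⟩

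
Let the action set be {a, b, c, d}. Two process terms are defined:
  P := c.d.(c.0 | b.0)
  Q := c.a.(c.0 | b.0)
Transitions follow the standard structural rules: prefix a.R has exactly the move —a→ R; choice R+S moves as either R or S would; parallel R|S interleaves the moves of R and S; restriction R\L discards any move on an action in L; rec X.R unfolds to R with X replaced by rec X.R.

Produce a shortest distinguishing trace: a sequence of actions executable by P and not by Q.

cd

LTS(P): 6 reachable states
  p0 = c.d.(c.0 | b.0) ⊢ -c-> p1
  p1 = d.(c.0 | b.0) ⊢ -d-> p2
  p2 = c.0 | b.0 ⊢ -b-> p3, -c-> p4
  p3 = c.0 | 0 ⊢ -c-> p5
  p4 = 0 | b.0 ⊢ -b-> p5
  p5 = 0 | 0 ⊢ ·
LTS(Q): 6 reachable states
  q0 = c.a.(c.0 | b.0) ⊢ -c-> q1
  q1 = a.(c.0 | b.0) ⊢ -a-> q2
  q2 = c.0 | b.0 ⊢ -b-> q3, -c-> q4
  q3 = c.0 | 0 ⊢ -c-> q5
  q4 = 0 | b.0 ⊢ -b-> q5
  q5 = 0 | 0 ⊢ ·
Run σ = ⟨cd⟩ on P: start {p0}
  step 1 (c): {p1}
  step 2 (d): {p2}
  P completes σ.
Run σ = ⟨cd⟩ on Q: start {q0}
  step 1 (c): {q1}
  step 2 (d): ∅  — Q cannot continue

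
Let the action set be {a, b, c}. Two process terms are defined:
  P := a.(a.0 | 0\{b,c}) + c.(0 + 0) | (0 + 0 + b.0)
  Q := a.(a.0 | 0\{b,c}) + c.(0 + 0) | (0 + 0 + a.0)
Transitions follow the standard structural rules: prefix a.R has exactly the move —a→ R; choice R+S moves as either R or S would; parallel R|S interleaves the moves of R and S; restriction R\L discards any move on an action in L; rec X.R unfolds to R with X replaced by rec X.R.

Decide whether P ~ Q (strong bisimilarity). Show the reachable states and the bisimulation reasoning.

P ≁ Q

LTS(P): 6 reachable states
  m0 = a.(a.0 | 0\{b,c}) + c.(0 + 0) | (0 + 0 + b.0) | ··a··> m1, ··b··> m2, ··c··> m3
  m1 = a.0 | 0\{b,c} | ··a··> m4
  m2 = c.(0 + 0) | 0 | ··c··> m5
  m3 = (0 + 0) | (0 + 0 + b.0) | ··b··> m5
  m4 = 0 | 0\{b,c} | deadlocked
  m5 = (0 + 0) | 0 | deadlocked
LTS(Q): 6 reachable states
  n0 = a.(a.0 | 0\{b,c}) + c.(0 + 0) | (0 + 0 + a.0) | ··a··> n1, ··a··> n2, ··c··> n3
  n1 = a.0 | 0\{b,c} | ··a··> n4
  n2 = c.(0 + 0) | 0 | ··c··> n5
  n3 = (0 + 0) | (0 + 0 + a.0) | ··a··> n5
  n4 = 0 | 0\{b,c} | deadlocked
  n5 = (0 + 0) | 0 | deadlocked
Coarsest stable partition (strong bisimilarity classes):
  B0 = {m0}
  B1 = {m1, n1, n3}
  B2 = {m4, m5, n4, n5}
  B3 = {m2, n2}
  B4 = {m3}
  B5 = {n0}
m0 ∈ B0, n0 ∈ B5 → different blocks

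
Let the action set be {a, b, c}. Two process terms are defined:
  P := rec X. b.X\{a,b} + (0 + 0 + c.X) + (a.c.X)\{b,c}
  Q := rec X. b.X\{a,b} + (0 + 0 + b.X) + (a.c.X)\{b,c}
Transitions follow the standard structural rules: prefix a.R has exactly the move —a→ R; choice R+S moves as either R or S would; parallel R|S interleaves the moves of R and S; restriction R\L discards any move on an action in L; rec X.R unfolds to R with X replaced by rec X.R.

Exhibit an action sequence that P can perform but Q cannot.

P's transition system — 3 states:
  s0 = rec X. b.X\{a,b} + (0 + 0 + c.X) + (a.c.X)\{b,c} → --a--▸ s1, --b--▸ s2, --c--▸ s0
  s1 = (c.(rec X. b.X\{a,b} + (0 + 0 + c.X) + (a.c.X)\{b,c}))\{b,c} → stopped
  s2 = (rec X. b.X\{a,b} + (0 + 0 + c.X) + (a.c.X)\{b,c})\{a,b} → --c--▸ s2
Q's transition system — 3 states:
  t0 = rec X. b.X\{a,b} + (0 + 0 + b.X) + (a.c.X)\{b,c} → --a--▸ t1, --b--▸ t0, --b--▸ t2
  t1 = (c.(rec X. b.X\{a,b} + (0 + 0 + b.X) + (a.c.X)\{b,c}))\{b,c} → stopped
  t2 = (rec X. b.X\{a,b} + (0 + 0 + b.X) + (a.c.X)\{b,c})\{a,b} → stopped
Executing c from P (initial set {s0}):
  after c @ step 1: {s0}
  — P admits the full trace.
Executing c from Q (initial set {t0}):
  after c @ step 1: no successor for Q

c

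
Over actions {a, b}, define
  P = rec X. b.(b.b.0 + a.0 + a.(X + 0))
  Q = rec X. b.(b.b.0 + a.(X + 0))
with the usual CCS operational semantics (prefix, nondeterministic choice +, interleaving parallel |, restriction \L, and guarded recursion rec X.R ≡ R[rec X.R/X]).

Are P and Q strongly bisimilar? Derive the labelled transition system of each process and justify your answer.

LTS(P): 5 reachable states
  s0 = rec X. b.(b.b.0 + a.0 + a.(X + 0)) has moves -b-> s1
  s1 = b.b.0 + a.0 + a.((rec X. b.(b.b.0 + a.0 + a.(X + 0))) + 0) has moves -a-> s2, -a-> s3, -b-> s4
  s2 = (rec X. b.(b.b.0 + a.0 + a.(X + 0))) + 0 has moves -b-> s1
  s3 = 0 has moves (no moves)
  s4 = b.0 has moves -b-> s3
LTS(Q): 5 reachable states
  t0 = rec X. b.(b.b.0 + a.(X + 0)) has moves -b-> t1
  t1 = b.b.0 + a.((rec X. b.(b.b.0 + a.(X + 0))) + 0) has moves -a-> t2, -b-> t3
  t2 = (rec X. b.(b.b.0 + a.(X + 0))) + 0 has moves -b-> t1
  t3 = b.0 has moves -b-> t4
  t4 = 0 has moves (no moves)
Coarsest stable partition (strong bisimilarity classes):
  B0 = {s0, s2}
  B1 = {s1}
  B2 = {s3, t4}
  B3 = {s4, t3}
  B4 = {t0, t2}
  B5 = {t1}
s0 ∈ B0, t0 ∈ B4 → different blocks

P ≁ Q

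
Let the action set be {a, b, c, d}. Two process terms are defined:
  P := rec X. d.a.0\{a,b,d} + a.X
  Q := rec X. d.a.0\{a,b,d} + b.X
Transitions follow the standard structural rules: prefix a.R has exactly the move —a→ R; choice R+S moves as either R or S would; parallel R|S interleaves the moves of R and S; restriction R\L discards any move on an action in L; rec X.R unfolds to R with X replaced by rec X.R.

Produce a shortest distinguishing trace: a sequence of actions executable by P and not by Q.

a

P's transition system — 3 states:
  p0 = rec X. d.a.0\{a,b,d} + a.X has moves -a-> p0, -d-> p1
  p1 = a.0\{a,b,d} has moves -a-> p2
  p2 = 0\{a,b,d} has moves (no moves)
Q's transition system — 3 states:
  q0 = rec X. d.a.0\{a,b,d} + b.X has moves -b-> q0, -d-> q1
  q1 = a.0\{a,b,d} has moves -a-> q2
  q2 = 0\{a,b,d} has moves (no moves)
Run σ = ⟨a⟩ on P: start {p0}
  [1] a ⇒ {p0}
  P completes σ.
Run σ = ⟨a⟩ on Q: start {q0}
  [1] a ⇒ ∅  — Q cannot continue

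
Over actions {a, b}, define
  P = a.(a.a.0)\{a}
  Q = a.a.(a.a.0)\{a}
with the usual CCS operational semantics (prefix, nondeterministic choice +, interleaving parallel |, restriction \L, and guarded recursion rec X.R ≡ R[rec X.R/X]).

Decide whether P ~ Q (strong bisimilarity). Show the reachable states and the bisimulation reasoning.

P ≁ Q

P's transition system — 2 states:
  s0 = a.(a.a.0)\{a} ⊢ =a=> s1
  s1 = (a.a.0)\{a} ⊢ stopped
Q's transition system — 3 states:
  t0 = a.a.(a.a.0)\{a} ⊢ =a=> t1
  t1 = a.(a.a.0)\{a} ⊢ =a=> t2
  t2 = (a.a.0)\{a} ⊢ stopped
Coarsest stable partition (strong bisimilarity classes):
  B0 = {s0, t1}
  B1 = {s1, t2}
  B2 = {t0}
s0 ∈ B0, t0 ∈ B2 → different blocks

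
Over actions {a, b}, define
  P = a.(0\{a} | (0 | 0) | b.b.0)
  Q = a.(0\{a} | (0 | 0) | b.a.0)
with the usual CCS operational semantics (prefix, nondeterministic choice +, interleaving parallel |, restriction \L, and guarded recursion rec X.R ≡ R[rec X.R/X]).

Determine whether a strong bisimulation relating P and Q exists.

Reachable graph of P (4 states):
  p0 = a.(0\{a} | (0 | 0) | b.b.0) :: -a-> p1
  p1 = 0\{a} | (0 | 0) | b.b.0 :: -b-> p2
  p2 = 0\{a} | (0 | 0) | b.0 :: -b-> p3
  p3 = 0\{a} | (0 | 0) | 0 :: stopped
Reachable graph of Q (4 states):
  q0 = a.(0\{a} | (0 | 0) | b.a.0) :: -a-> q1
  q1 = 0\{a} | (0 | 0) | b.a.0 :: -b-> q2
  q2 = 0\{a} | (0 | 0) | a.0 :: -a-> q3
  q3 = 0\{a} | (0 | 0) | 0 :: stopped
Bisimilarity quotient blocks:
  B0 = {p0}
  B1 = {p1}
  B2 = {p2}
  B3 = {p3, q3}
  B4 = {q0}
  B5 = {q1}
  B6 = {q2}
p0 ∈ B0, q0 ∈ B4 → different blocks

NO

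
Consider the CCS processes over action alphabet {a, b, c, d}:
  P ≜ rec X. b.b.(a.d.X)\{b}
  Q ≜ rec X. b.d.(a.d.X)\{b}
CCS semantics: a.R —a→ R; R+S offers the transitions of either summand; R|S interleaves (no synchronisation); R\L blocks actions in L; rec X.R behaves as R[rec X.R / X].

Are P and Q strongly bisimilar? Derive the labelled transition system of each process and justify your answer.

P's transition system — 5 states:
  u0 = rec X. b.b.(a.d.X)\{b} has moves =b=> u1
  u1 = b.(a.d.(rec X. b.b.(a.d.X)\{b}))\{b} has moves =b=> u2
  u2 = (a.d.(rec X. b.b.(a.d.X)\{b}))\{b} has moves =a=> u3
  u3 = (d.(rec X. b.b.(a.d.X)\{b}))\{b} has moves =d=> u4
  u4 = (rec X. b.b.(a.d.X)\{b})\{b} has moves ·
Q's transition system — 5 states:
  v0 = rec X. b.d.(a.d.X)\{b} has moves =b=> v1
  v1 = d.(a.d.(rec X. b.d.(a.d.X)\{b}))\{b} has moves =d=> v2
  v2 = (a.d.(rec X. b.d.(a.d.X)\{b}))\{b} has moves =a=> v3
  v3 = (d.(rec X. b.d.(a.d.X)\{b}))\{b} has moves =d=> v4
  v4 = (rec X. b.d.(a.d.X)\{b})\{b} has moves ·
Bisimilarity quotient blocks:
  B0 = {u0}
  B1 = {u1}
  B2 = {u2, v2}
  B3 = {u3, v3}
  B4 = {u4, v4}
  B5 = {v0}
  B6 = {v1}
u0 ∈ B0, v0 ∈ B5 → different blocks

P ≁ Q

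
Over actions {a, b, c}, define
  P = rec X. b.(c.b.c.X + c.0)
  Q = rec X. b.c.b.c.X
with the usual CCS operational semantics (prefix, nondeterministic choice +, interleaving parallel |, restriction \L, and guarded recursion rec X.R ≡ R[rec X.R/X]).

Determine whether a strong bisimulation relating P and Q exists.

not bisimilar

LTS(P): 5 reachable states
  p0 = rec X. b.(c.b.c.X + c.0) → =b=> p1
  p1 = c.b.c.(rec X. b.(c.b.c.X + c.0)) + c.0 → =c=> p2, =c=> p3
  p2 = 0 → deadlocked
  p3 = b.c.(rec X. b.(c.b.c.X + c.0)) → =b=> p4
  p4 = c.(rec X. b.(c.b.c.X + c.0)) → =c=> p0
LTS(Q): 4 reachable states
  q0 = rec X. b.c.b.c.X → =b=> q1
  q1 = c.b.c.(rec X. b.c.b.c.X) → =c=> q2
  q2 = b.c.(rec X. b.c.b.c.X) → =b=> q3
  q3 = c.(rec X. b.c.b.c.X) → =c=> q0
Partition-refinement fixed point:
  B0 = {p0}
  B1 = {p1}
  B2 = {p3}
  B3 = {p4}
  B4 = {p2}
  B5 = {q0, q2}
  B6 = {q1, q3}
p0 ∈ B0, q0 ∈ B5 → different blocks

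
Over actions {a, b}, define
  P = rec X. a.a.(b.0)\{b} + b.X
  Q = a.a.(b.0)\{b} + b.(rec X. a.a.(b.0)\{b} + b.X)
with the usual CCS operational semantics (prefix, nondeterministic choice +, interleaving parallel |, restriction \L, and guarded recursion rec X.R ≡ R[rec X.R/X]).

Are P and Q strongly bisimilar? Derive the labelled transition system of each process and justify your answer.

LTS(P): 3 reachable states
  p0 = rec X. a.a.(b.0)\{b} + b.X has moves ··a··> p1, ··b··> p0
  p1 = a.(b.0)\{b} has moves ··a··> p2
  p2 = (b.0)\{b} has moves (no moves)
LTS(Q): 4 reachable states
  q0 = a.a.(b.0)\{b} + b.(rec X. a.a.(b.0)\{b} + b.X) has moves ··a··> q1, ··b··> q2
  q1 = a.(b.0)\{b} has moves ··a··> q3
  q2 = rec X. a.a.(b.0)\{b} + b.X has moves ··a··> q1, ··b··> q2
  q3 = (b.0)\{b} has moves (no moves)
Partition-refinement fixed point:
  B0 = {p0, q0, q2}
  B1 = {p1, q1}
  B2 = {p2, q3}
p0 ∈ B0, q0 ∈ B0 → same block

YES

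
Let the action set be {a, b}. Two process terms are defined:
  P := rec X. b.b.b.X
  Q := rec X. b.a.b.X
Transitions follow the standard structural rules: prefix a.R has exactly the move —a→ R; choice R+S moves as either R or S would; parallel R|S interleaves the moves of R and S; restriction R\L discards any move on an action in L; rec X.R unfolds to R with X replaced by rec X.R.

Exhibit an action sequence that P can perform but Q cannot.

bb

LTS(P): 3 reachable states
  s0 = rec X. b.b.b.X | —b→ s1
  s1 = b.b.(rec X. b.b.b.X) | —b→ s2
  s2 = b.(rec X. b.b.b.X) | —b→ s0
LTS(Q): 3 reachable states
  t0 = rec X. b.a.b.X | —b→ t1
  t1 = a.b.(rec X. b.a.b.X) | —a→ t2
  t2 = b.(rec X. b.a.b.X) | —b→ t0
Run σ = ⟨bb⟩ on P: start {s0}
  step 1 (b): {s1}
  step 2 (b): {s2}
  — P admits the full trace.
Run σ = ⟨bb⟩ on Q: start {t0}
  step 1 (b): {t1}
  step 2 (b): ∅ (Q stuck)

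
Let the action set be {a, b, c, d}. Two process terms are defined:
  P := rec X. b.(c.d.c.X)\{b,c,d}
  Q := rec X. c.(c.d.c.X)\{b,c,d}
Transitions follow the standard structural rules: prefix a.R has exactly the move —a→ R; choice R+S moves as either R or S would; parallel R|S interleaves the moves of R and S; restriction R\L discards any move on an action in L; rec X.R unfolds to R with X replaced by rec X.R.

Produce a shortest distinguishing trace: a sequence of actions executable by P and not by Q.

b

P's transition system — 2 states:
  s0 = rec X. b.(c.d.c.X)\{b,c,d} | ··b··> s1
  s1 = (c.d.c.(rec X. b.(c.d.c.X)\{b,c,d}))\{b,c,d} | stopped
Q's transition system — 2 states:
  t0 = rec X. c.(c.d.c.X)\{b,c,d} | ··c··> t1
  t1 = (c.d.c.(rec X. c.(c.d.c.X)\{b,c,d}))\{b,c,d} | stopped
Executing b from P (initial set {s0}):
  after b @ step 1: {s1}
  P completes σ.
Executing b from Q (initial set {t0}):
  after b @ step 1: ∅  — Q cannot continue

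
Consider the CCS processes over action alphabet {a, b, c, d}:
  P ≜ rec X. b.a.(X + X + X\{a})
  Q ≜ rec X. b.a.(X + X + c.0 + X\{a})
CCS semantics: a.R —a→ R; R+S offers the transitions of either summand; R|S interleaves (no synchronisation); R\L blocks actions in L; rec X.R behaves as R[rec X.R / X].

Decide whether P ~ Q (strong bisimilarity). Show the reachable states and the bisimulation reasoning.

P's transition system — 4 states:
  u0 = rec X. b.a.(X + X + X\{a}) | —b→ u1
  u1 = a.((rec X. b.a.(X + X + X\{a})) + (rec X. b.a.(X + X + X\{a})) + (rec X. b.a.(X + X + X\{a}))\{a}) | —a→ u2
  u2 = (rec X. b.a.(X + X + X\{a})) + (rec X. b.a.(X + X + X\{a})) + (rec X. b.a.(X + X + X\{a}))\{a} | —b→ u1, —b→ u3
  u3 = (a.((rec X. b.a.(X + X + X\{a})) + (rec X. b.a.(X + X + X\{a})) + (rec X. b.a.(X + X + X\{a}))\{a}))\{a} | (no moves)
Q's transition system — 5 states:
  v0 = rec X. b.a.(X + X + c.0 + X\{a}) | —b→ v1
  v1 = a.((rec X. b.a.(X + X + c.0 + X\{a})) + (rec X. b.a.(X + X + c.0 + X\{a})) + c.0 + (rec X. b.a.(X + X + c.0 + X\{a}))\{a}) | —a→ v2
  v2 = (rec X. b.a.(X + X + c.0 + X\{a})) + (rec X. b.a.(X + X + c.0 + X\{a})) + c.0 + (rec X. b.a.(X + X + c.0 + X\{a}))\{a} | —b→ v1, —b→ v3, —c→ v4
  v3 = (a.((rec X. b.a.(X + X + c.0 + X\{a})) + (rec X. b.a.(X + X + c.0 + X\{a})) + c.0 + (rec X. b.a.(X + X + c.0 + X\{a}))\{a}))\{a} | (no moves)
  v4 = 0 | (no moves)
Partition-refinement fixed point:
  B0 = {u0}
  B1 = {u1}
  B2 = {u2}
  B3 = {u3, v3, v4}
  B4 = {v0}
  B5 = {v1}
  B6 = {v2}
u0 ∈ B0, v0 ∈ B4 → different blocks

NO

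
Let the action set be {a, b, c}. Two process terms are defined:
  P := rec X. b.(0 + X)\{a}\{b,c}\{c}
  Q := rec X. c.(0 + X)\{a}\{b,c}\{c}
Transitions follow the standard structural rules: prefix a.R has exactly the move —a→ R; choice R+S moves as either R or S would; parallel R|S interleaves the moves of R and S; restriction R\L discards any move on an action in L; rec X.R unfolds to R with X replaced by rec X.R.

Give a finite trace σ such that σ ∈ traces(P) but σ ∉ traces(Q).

b

P's transition system — 2 states:
  p0 = rec X. b.(0 + X)\{a}\{b,c}\{c} → --b--▸ p1
  p1 = (0 + (rec X. b.(0 + X)\{a}\{b,c}\{c}))\{a}\{b,c}\{c} → deadlocked
Q's transition system — 2 states:
  q0 = rec X. c.(0 + X)\{a}\{b,c}\{c} → --c--▸ q1
  q1 = (0 + (rec X. c.(0 + X)\{a}\{b,c}\{c}))\{a}\{b,c}\{c} → deadlocked
Executing b from P (initial set {p0}):
  [1] b ⇒ {p1}
  ✓ P
Executing b from Q (initial set {q0}):
  [1] b ⇒ no successor for Q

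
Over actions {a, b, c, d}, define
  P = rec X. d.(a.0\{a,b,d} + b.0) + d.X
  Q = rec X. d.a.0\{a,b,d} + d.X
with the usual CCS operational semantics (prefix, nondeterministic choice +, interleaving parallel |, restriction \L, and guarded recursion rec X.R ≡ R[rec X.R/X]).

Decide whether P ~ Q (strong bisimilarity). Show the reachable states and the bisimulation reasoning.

P's transition system — 4 states:
  u0 = rec X. d.(a.0\{a,b,d} + b.0) + d.X → —d→ u0, —d→ u1
  u1 = a.0\{a,b,d} + b.0 → —a→ u2, —b→ u3
  u2 = 0\{a,b,d} → (no moves)
  u3 = 0 → (no moves)
Q's transition system — 3 states:
  v0 = rec X. d.a.0\{a,b,d} + d.X → —d→ v0, —d→ v1
  v1 = a.0\{a,b,d} → —a→ v2
  v2 = 0\{a,b,d} → (no moves)
Coarsest stable partition (strong bisimilarity classes):
  B0 = {u0}
  B1 = {u1}
  B2 = {u2, u3, v2}
  B3 = {v0}
  B4 = {v1}
u0 ∈ B0, v0 ∈ B3 → different blocks

NO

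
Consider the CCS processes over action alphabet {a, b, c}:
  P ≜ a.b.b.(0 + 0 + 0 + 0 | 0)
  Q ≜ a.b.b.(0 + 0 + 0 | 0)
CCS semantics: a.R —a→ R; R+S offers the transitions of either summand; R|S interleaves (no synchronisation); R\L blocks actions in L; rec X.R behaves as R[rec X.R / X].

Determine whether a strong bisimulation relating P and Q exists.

P's transition system — 4 states:
  p0 = a.b.b.(0 + 0 + 0 + 0 | 0) :: =a=> p1
  p1 = b.b.(0 + 0 + 0 + 0 | 0) :: =b=> p2
  p2 = b.(0 + 0 + 0 + 0 | 0) :: =b=> p3
  p3 = 0 + 0 + 0 + 0 | 0 :: ·
Q's transition system — 4 states:
  q0 = a.b.b.(0 + 0 + 0 | 0) :: =a=> q1
  q1 = b.b.(0 + 0 + 0 | 0) :: =b=> q2
  q2 = b.(0 + 0 + 0 | 0) :: =b=> q3
  q3 = 0 + 0 + 0 | 0 :: ·
Coarsest stable partition (strong bisimilarity classes):
  B0 = {p0, q0}
  B1 = {p1, q1}
  B2 = {p2, q2}
  B3 = {p3, q3}
p0 ∈ B0, q0 ∈ B0 → same block

P ~ Q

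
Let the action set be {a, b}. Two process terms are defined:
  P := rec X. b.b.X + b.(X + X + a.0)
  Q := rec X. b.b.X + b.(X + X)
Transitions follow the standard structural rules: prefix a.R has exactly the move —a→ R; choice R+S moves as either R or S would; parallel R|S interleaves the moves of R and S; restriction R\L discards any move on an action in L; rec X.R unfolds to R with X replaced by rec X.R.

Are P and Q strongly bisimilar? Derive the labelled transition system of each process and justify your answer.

Reachable graph of P (4 states):
  p0 = rec X. b.b.X + b.(X + X + a.0) has moves —b→ p1, —b→ p2
  p1 = (rec X. b.b.X + b.(X + X + a.0)) + (rec X. b.b.X + b.(X + X + a.0)) + a.0 has moves —a→ p3, —b→ p1, —b→ p2
  p2 = b.(rec X. b.b.X + b.(X + X + a.0)) has moves —b→ p0
  p3 = 0 has moves deadlocked
Reachable graph of Q (3 states):
  q0 = rec X. b.b.X + b.(X + X) has moves —b→ q1, —b→ q2
  q1 = (rec X. b.b.X + b.(X + X)) + (rec X. b.b.X + b.(X + X)) has moves —b→ q1, —b→ q2
  q2 = b.(rec X. b.b.X + b.(X + X)) has moves —b→ q0
Coarsest stable partition (strong bisimilarity classes):
  B0 = {p0}
  B1 = {p1}
  B2 = {p3}
  B3 = {p2}
  B4 = {q0, q1, q2}
p0 ∈ B0, q0 ∈ B4 → different blocks

NO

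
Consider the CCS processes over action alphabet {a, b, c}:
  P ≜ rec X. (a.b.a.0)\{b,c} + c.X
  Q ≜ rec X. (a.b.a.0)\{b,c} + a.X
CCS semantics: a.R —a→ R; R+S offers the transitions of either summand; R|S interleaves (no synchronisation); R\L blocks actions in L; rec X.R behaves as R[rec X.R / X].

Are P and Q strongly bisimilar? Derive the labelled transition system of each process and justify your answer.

P's transition system — 2 states:
  s0 = rec X. (a.b.a.0)\{b,c} + c.X ⊢ --a--▸ s1, --c--▸ s0
  s1 = (b.a.0)\{b,c} ⊢ ∅
Q's transition system — 2 states:
  t0 = rec X. (a.b.a.0)\{b,c} + a.X ⊢ --a--▸ t0, --a--▸ t1
  t1 = (b.a.0)\{b,c} ⊢ ∅
Bisimilarity quotient blocks:
  B0 = {s0}
  B1 = {s1, t1}
  B2 = {t0}
s0 ∈ B0, t0 ∈ B2 → different blocks

not bisimilar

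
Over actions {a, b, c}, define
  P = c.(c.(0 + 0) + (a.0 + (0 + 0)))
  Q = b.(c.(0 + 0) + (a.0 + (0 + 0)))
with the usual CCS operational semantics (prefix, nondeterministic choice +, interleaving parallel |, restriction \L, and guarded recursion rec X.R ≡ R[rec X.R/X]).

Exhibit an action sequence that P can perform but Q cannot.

P's transition system — 4 states:
  s0 = c.(c.(0 + 0) + (a.0 + (0 + 0))) → --c--▸ s1
  s1 = c.(0 + 0) + (a.0 + (0 + 0)) → --a--▸ s2, --c--▸ s3
  s2 = 0 → stopped
  s3 = 0 + 0 → stopped
Q's transition system — 4 states:
  t0 = b.(c.(0 + 0) + (a.0 + (0 + 0))) → --b--▸ t1
  t1 = c.(0 + 0) + (a.0 + (0 + 0)) → --a--▸ t2, --c--▸ t3
  t2 = 0 → stopped
  t3 = 0 + 0 → stopped
Run σ = ⟨c⟩ on P: start {s0}
  step 1 (c): {s1}
  — P admits the full trace.
Run σ = ⟨c⟩ on Q: start {t0}
  step 1 (c): ∅  — Q cannot continue

c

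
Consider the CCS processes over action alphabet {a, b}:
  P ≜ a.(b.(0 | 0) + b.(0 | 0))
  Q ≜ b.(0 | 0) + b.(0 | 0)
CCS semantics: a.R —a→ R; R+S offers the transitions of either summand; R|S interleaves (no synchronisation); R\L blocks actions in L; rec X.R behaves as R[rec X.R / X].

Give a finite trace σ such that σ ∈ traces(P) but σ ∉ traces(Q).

a

LTS(P): 3 reachable states
  u0 = a.(b.(0 | 0) + b.(0 | 0)) → =a=> u1
  u1 = b.(0 | 0) + b.(0 | 0) → =b=> u2
  u2 = 0 | 0 → (no moves)
LTS(Q): 2 reachable states
  v0 = b.(0 | 0) + b.(0 | 0) → =b=> v1
  v1 = 0 | 0 → (no moves)
Trace ⟨a⟩ through P, begin at {u0}:
  after a @ step 1: {u1}
  — P admits the full trace.
Trace ⟨a⟩ through Q, begin at {v0}:
  after a @ step 1: ∅  — Q cannot continue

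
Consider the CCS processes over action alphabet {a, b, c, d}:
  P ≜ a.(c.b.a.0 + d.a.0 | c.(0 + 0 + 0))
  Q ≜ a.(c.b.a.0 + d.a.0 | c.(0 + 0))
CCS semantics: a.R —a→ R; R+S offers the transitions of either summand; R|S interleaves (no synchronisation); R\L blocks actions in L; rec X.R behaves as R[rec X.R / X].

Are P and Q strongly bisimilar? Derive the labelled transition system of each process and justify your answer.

P's transition system — 10 states:
  p0 = a.(c.b.a.0 + d.a.0 | c.(0 + 0 + 0)) has moves ··a··> p1
  p1 = c.b.a.0 + d.a.0 | c.(0 + 0 + 0) has moves ··c··> p2, ··c··> p3, ··d··> p4
  p2 = b.a.0 has moves ··b··> p5
  p3 = d.a.0 | (0 + 0 + 0) has moves ··d··> p6
  p4 = a.0 | c.(0 + 0 + 0) has moves ··a··> p7, ··c··> p6
  p5 = a.0 has moves ··a··> p8
  p6 = a.0 | (0 + 0 + 0) has moves ··a··> p9
  p7 = 0 | c.(0 + 0 + 0) has moves ··c··> p9
  p8 = 0 has moves (no moves)
  p9 = 0 | (0 + 0 + 0) has moves (no moves)
Q's transition system — 10 states:
  q0 = a.(c.b.a.0 + d.a.0 | c.(0 + 0)) has moves ··a··> q1
  q1 = c.b.a.0 + d.a.0 | c.(0 + 0) has moves ··c··> q2, ··c··> q3, ··d··> q4
  q2 = b.a.0 has moves ··b··> q5
  q3 = d.a.0 | (0 + 0) has moves ··d··> q6
  q4 = a.0 | c.(0 + 0) has moves ··a··> q7, ··c··> q6
  q5 = a.0 has moves ··a··> q8
  q6 = a.0 | (0 + 0) has moves ··a··> q9
  q7 = 0 | c.(0 + 0) has moves ··c··> q9
  q8 = 0 has moves (no moves)
  q9 = 0 | (0 + 0) has moves (no moves)
Partition-refinement fixed point:
  B0 = {p0, q0}
  B1 = {p1, q1}
  B2 = {p4, q4}
  B3 = {p5, p6, q5, q6}
  B4 = {p8, p9, q8, q9}
  B5 = {p7, q7}
  B6 = {p3, q3}
  B7 = {p2, q2}
p0 ∈ B0, q0 ∈ B0 → same block

P ~ Q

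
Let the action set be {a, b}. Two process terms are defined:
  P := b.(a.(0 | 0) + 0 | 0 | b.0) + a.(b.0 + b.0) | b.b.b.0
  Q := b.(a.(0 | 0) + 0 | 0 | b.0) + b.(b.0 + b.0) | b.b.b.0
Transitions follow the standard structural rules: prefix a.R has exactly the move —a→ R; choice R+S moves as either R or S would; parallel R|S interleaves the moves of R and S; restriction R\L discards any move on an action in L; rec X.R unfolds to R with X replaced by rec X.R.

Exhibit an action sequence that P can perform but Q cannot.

a

P's transition system — 14 states:
  u0 = b.(a.(0 | 0) + 0 | 0 | b.0) + a.(b.0 + b.0) | b.b.b.0 → =a=> u1, =b=> u2, =b=> u3
  u1 = (b.0 + b.0) | b.b.b.0 → =b=> u4, =b=> u5
  u2 = a.(0 | 0) + 0 | 0 | b.0 → =a=> u6, =b=> u7
  u3 = a.(b.0 + b.0) | b.b.0 → =a=> u4, =b=> u8
  u4 = (b.0 + b.0) | b.b.0 → =b=> u10, =b=> u9
  u5 = 0 | b.b.b.0 → =b=> u10
  u6 = 0 | 0 → (no moves)
  u7 = 0 | 0 | 0 → (no moves)
  u8 = a.(b.0 + b.0) | b.0 → =a=> u9, =b=> u11
  u9 = (b.0 + b.0) | b.0 → =b=> u12, =b=> u13
  u10 = 0 | b.b.0 → =b=> u13
  u11 = a.(b.0 + b.0) | 0 → =a=> u12
  u12 = (b.0 + b.0) | 0 → =b=> u6
  u13 = 0 | b.0 → =b=> u6
Q's transition system — 14 states:
  v0 = b.(a.(0 | 0) + 0 | 0 | b.0) + b.(b.0 + b.0) | b.b.b.0 → =b=> v1, =b=> v2, =b=> v3
  v1 = (b.0 + b.0) | b.b.b.0 → =b=> v4, =b=> v5
  v2 = a.(0 | 0) + 0 | 0 | b.0 → =a=> v6, =b=> v7
  v3 = b.(b.0 + b.0) | b.b.0 → =b=> v4, =b=> v8
  v4 = (b.0 + b.0) | b.b.0 → =b=> v10, =b=> v9
  v5 = 0 | b.b.b.0 → =b=> v10
  v6 = 0 | 0 → (no moves)
  v7 = 0 | 0 | 0 → (no moves)
  v8 = b.(b.0 + b.0) | b.0 → =b=> v11, =b=> v9
  v9 = (b.0 + b.0) | b.0 → =b=> v12, =b=> v13
  v10 = 0 | b.b.0 → =b=> v13
  v11 = b.(b.0 + b.0) | 0 → =b=> v12
  v12 = (b.0 + b.0) | 0 → =b=> v6
  v13 = 0 | b.0 → =b=> v6
Run σ = ⟨a⟩ on P: start {u0}
  after a @ step 1: {u1}
  P completes σ.
Run σ = ⟨a⟩ on Q: start {v0}
  after a @ step 1: ∅  — Q cannot continue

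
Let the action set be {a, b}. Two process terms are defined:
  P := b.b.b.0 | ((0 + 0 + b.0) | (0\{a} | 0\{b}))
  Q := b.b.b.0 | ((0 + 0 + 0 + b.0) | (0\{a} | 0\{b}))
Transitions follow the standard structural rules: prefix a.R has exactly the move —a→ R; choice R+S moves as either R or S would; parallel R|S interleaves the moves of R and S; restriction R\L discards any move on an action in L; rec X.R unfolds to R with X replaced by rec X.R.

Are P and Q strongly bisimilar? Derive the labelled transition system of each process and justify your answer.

P's transition system — 8 states:
  m0 = b.b.b.0 | ((0 + 0 + b.0) | (0\{a} | 0\{b})) → --b--▸ m1, --b--▸ m2
  m1 = b.b.0 | ((0 + 0 + b.0) | (0\{a} | 0\{b})) → --b--▸ m3, --b--▸ m4
  m2 = b.b.b.0 | (0 | (0\{a} | 0\{b})) → --b--▸ m4
  m3 = b.0 | ((0 + 0 + b.0) | (0\{a} | 0\{b})) → --b--▸ m5, --b--▸ m6
  m4 = b.b.0 | (0 | (0\{a} | 0\{b})) → --b--▸ m6
  m5 = 0 | ((0 + 0 + b.0) | (0\{a} | 0\{b})) → --b--▸ m7
  m6 = b.0 | (0 | (0\{a} | 0\{b})) → --b--▸ m7
  m7 = 0 | (0 | (0\{a} | 0\{b})) → ∅
Q's transition system — 8 states:
  n0 = b.b.b.0 | ((0 + 0 + 0 + b.0) | (0\{a} | 0\{b})) → --b--▸ n1, --b--▸ n2
  n1 = b.b.0 | ((0 + 0 + 0 + b.0) | (0\{a} | 0\{b})) → --b--▸ n3, --b--▸ n4
  n2 = b.b.b.0 | (0 | (0\{a} | 0\{b})) → --b--▸ n4
  n3 = b.0 | ((0 + 0 + 0 + b.0) | (0\{a} | 0\{b})) → --b--▸ n5, --b--▸ n6
  n4 = b.b.0 | (0 | (0\{a} | 0\{b})) → --b--▸ n6
  n5 = 0 | ((0 + 0 + 0 + b.0) | (0\{a} | 0\{b})) → --b--▸ n7
  n6 = b.0 | (0 | (0\{a} | 0\{b})) → --b--▸ n7
  n7 = 0 | (0 | (0\{a} | 0\{b})) → ∅
Partition-refinement fixed point:
  B0 = {m0, n0}
  B1 = {m1, m2, n1, n2}
  B2 = {m3, m4, n3, n4}
  B3 = {m5, m6, n5, n6}
  B4 = {m7, n7}
m0 ∈ B0, n0 ∈ B0 → same block

YES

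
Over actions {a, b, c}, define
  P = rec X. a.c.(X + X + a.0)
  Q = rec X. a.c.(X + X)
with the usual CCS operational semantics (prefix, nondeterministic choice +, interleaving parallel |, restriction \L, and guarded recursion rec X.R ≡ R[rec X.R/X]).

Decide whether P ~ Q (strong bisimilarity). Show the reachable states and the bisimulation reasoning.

Reachable graph of P (4 states):
  u0 = rec X. a.c.(X + X + a.0) :: —a→ u1
  u1 = c.((rec X. a.c.(X + X + a.0)) + (rec X. a.c.(X + X + a.0)) + a.0) :: —c→ u2
  u2 = (rec X. a.c.(X + X + a.0)) + (rec X. a.c.(X + X + a.0)) + a.0 :: —a→ u1, —a→ u3
  u3 = 0 :: (no moves)
Reachable graph of Q (3 states):
  v0 = rec X. a.c.(X + X) :: —a→ v1
  v1 = c.((rec X. a.c.(X + X)) + (rec X. a.c.(X + X))) :: —c→ v2
  v2 = (rec X. a.c.(X + X)) + (rec X. a.c.(X + X)) :: —a→ v1
Partition-refinement fixed point:
  B0 = {u0}
  B1 = {u1}
  B2 = {u2}
  B3 = {u3}
  B4 = {v0, v2}
  B5 = {v1}
u0 ∈ B0, v0 ∈ B4 → different blocks

not bisimilar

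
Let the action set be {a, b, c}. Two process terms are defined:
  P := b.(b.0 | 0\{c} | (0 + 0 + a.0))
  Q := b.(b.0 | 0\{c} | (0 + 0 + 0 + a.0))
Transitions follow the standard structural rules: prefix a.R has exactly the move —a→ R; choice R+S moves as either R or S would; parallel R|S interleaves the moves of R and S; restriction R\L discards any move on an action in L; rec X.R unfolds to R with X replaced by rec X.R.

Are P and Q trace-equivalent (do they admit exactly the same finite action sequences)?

LTS(P): 5 reachable states
  s0 = b.(b.0 | 0\{c} | (0 + 0 + a.0)) → ··b··> s1
  s1 = b.0 | 0\{c} | (0 + 0 + a.0) → ··a··> s2, ··b··> s3
  s2 = b.0 | 0\{c} | 0 → ··b··> s4
  s3 = 0 | 0\{c} | (0 + 0 + a.0) → ··a··> s4
  s4 = 0 | 0\{c} | 0 → (no moves)
LTS(Q): 5 reachable states
  t0 = b.(b.0 | 0\{c} | (0 + 0 + 0 + a.0)) → ··b··> t1
  t1 = b.0 | 0\{c} | (0 + 0 + 0 + a.0) → ··a··> t2, ··b··> t3
  t2 = b.0 | 0\{c} | 0 → ··b··> t4
  t3 = 0 | 0\{c} | (0 + 0 + 0 + a.0) → ··a··> t4
  t4 = 0 | 0\{c} | 0 → (no moves)
Partition-refinement fixed point:
  B0 = {s0, t0}
  B1 = {s1, t1}
  B2 = {s3, t3}
  B3 = {s4, t4}
  B4 = {s2, t2}
s0 ∈ B0, t0 ∈ B0 → same block
Bisimilar ⇒ trace-equivalent.

trace-equivalent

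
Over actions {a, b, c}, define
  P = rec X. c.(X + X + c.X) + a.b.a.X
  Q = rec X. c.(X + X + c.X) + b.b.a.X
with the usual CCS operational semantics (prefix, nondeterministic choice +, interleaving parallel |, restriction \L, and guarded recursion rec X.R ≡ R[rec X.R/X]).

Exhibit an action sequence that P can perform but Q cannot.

a

P's transition system — 4 states:
  s0 = rec X. c.(X + X + c.X) + a.b.a.X | =a=> s1, =c=> s2
  s1 = b.a.(rec X. c.(X + X + c.X) + a.b.a.X) | =b=> s3
  s2 = (rec X. c.(X + X + c.X) + a.b.a.X) + (rec X. c.(X + X + c.X) + a.b.a.X) + c.(rec X. c.(X + X + c.X) + a.b.a.X) | =a=> s1, =c=> s0, =c=> s2
  s3 = a.(rec X. c.(X + X + c.X) + a.b.a.X) | =a=> s0
Q's transition system — 4 states:
  t0 = rec X. c.(X + X + c.X) + b.b.a.X | =b=> t1, =c=> t2
  t1 = b.a.(rec X. c.(X + X + c.X) + b.b.a.X) | =b=> t3
  t2 = (rec X. c.(X + X + c.X) + b.b.a.X) + (rec X. c.(X + X + c.X) + b.b.a.X) + c.(rec X. c.(X + X + c.X) + b.b.a.X) | =b=> t1, =c=> t0, =c=> t2
  t3 = a.(rec X. c.(X + X + c.X) + b.b.a.X) | =a=> t0
Run σ = ⟨a⟩ on P: start {s0}
  [1] a ⇒ {s1}
  ✓ P
Run σ = ⟨a⟩ on Q: start {t0}
  [1] a ⇒ ∅ (Q stuck)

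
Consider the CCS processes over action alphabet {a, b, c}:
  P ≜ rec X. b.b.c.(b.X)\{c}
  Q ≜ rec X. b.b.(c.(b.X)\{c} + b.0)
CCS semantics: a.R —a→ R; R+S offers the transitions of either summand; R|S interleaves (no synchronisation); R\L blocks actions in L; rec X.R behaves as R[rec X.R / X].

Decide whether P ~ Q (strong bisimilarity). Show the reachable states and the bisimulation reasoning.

LTS(P): 7 reachable states
  u0 = rec X. b.b.c.(b.X)\{c} ⊢ --b--▸ u1
  u1 = b.c.(b.(rec X. b.b.c.(b.X)\{c}))\{c} ⊢ --b--▸ u2
  u2 = c.(b.(rec X. b.b.c.(b.X)\{c}))\{c} ⊢ --c--▸ u3
  u3 = (b.(rec X. b.b.c.(b.X)\{c}))\{c} ⊢ --b--▸ u4
  u4 = (rec X. b.b.c.(b.X)\{c})\{c} ⊢ --b--▸ u5
  u5 = (b.c.(b.(rec X. b.b.c.(b.X)\{c}))\{c})\{c} ⊢ --b--▸ u6
  u6 = (c.(b.(rec X. b.b.c.(b.X)\{c}))\{c})\{c} ⊢ stopped
LTS(Q): 9 reachable states
  v0 = rec X. b.b.(c.(b.X)\{c} + b.0) ⊢ --b--▸ v1
  v1 = b.(c.(b.(rec X. b.b.(c.(b.X)\{c} + b.0)))\{c} + b.0) ⊢ --b--▸ v2
  v2 = c.(b.(rec X. b.b.(c.(b.X)\{c} + b.0)))\{c} + b.0 ⊢ --b--▸ v3, --c--▸ v4
  v3 = 0 ⊢ stopped
  v4 = (b.(rec X. b.b.(c.(b.X)\{c} + b.0)))\{c} ⊢ --b--▸ v5
  v5 = (rec X. b.b.(c.(b.X)\{c} + b.0))\{c} ⊢ --b--▸ v6
  v6 = (b.(c.(b.(rec X. b.b.(c.(b.X)\{c} + b.0)))\{c} + b.0))\{c} ⊢ --b--▸ v7
  v7 = (c.(b.(rec X. b.b.(c.(b.X)\{c} + b.0)))\{c} + b.0)\{c} ⊢ --b--▸ v8
  v8 = 0\{c} ⊢ stopped
Coarsest stable partition (strong bisimilarity classes):
  B0 = {u0}
  B1 = {u1}
  B2 = {u2}
  B3 = {u3, v5}
  B4 = {u4, v6}
  B5 = {u5, v7}
  B6 = {u6, v3, v8}
  B7 = {v0}
  B8 = {v1}
  B9 = {v2}
  B10 = {v4}
u0 ∈ B0, v0 ∈ B7 → different blocks

NO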